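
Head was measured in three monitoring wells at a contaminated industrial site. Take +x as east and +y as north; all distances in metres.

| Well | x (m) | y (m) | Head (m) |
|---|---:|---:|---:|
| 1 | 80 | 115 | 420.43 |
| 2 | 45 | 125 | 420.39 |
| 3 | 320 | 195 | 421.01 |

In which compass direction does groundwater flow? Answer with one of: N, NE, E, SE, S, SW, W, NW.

SW

Taking 1 as reference: 2−1 = (-35, 10, -0.04); 3−1 = (240, 80, +0.58).
Determinant of the coordinate differences = (-35)·80 − 240·10 = -5200.
∂h/∂x = [(-0.04)·80 − (+0.58)·10] / -5200 = +0.001731
∂h/∂y = [(-35)·(+0.58) − 240·(-0.04)] / -5200 = +0.002058
Flow = −∇h = (-0.001731 east, -0.002058 north), which points southwest.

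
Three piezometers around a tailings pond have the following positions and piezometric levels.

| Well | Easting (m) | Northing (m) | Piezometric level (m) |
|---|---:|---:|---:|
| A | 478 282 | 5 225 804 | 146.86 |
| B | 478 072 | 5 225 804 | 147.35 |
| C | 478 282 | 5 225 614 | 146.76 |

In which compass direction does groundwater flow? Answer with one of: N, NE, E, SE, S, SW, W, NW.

∂h/∂x = (147.35 − 146.86) / (478072 − 478282) = -0.002333
∂h/∂y = (146.76 − 146.86) / (5225614 − 5225804) = +0.0005263
Flow = −∇h = (+0.002333 east, -0.0005263 north), which points east.

E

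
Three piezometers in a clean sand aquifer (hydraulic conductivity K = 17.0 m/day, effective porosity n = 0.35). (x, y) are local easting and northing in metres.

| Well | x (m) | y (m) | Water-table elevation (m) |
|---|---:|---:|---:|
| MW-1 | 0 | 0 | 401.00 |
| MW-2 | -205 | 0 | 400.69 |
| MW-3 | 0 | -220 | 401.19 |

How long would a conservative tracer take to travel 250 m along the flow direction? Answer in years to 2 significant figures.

8.1 years

∂h/∂x = (400.69 − 401.00) / (-205 − 0) = +0.001512
∂h/∂y = (401.19 − 401.00) / (-220 − 0) = -0.0008636
|∇h| = √(0.001512² + -0.0008636²) = 0.001741
Seepage velocity v = K·i/n = 17.0 × 0.001741 / 0.35 = 0.08456 m/day.
t = 250 / 0.08456 = 2956 days = 8.09 years.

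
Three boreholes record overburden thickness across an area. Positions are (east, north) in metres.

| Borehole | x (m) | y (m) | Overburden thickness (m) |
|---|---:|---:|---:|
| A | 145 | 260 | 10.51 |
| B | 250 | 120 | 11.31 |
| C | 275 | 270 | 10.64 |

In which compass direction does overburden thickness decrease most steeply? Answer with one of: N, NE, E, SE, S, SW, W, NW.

N

With d = a·x + b·y + c and A as origin, the differences give:
  105·a + (-140)·b = +0.80
  130·a + 10·b = +0.13
Eliminate b (×10 and ×(-140), subtract): 19250·a = 26.200 → a = ∂d/∂x = +0.001361
Back-substitute: b = ∂d/∂y = -0.004694.
Steepest decrease is along −∇f = (-0.001361 E, +0.004694 N) → north.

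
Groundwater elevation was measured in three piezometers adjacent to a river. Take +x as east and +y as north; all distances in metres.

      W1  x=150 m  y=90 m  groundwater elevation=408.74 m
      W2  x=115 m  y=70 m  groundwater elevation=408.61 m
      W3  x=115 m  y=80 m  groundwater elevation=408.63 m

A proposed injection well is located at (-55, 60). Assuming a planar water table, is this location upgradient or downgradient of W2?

downgradient

With h = a·x + b·y + c and W1 as origin, the differences give:
  (-35)·a + (-20)·b = -0.13
  (-35)·a + (-10)·b = -0.11
Eliminate b (×(-10) and ×(-20), subtract): -350·a = -0.900 → a = ∂h/∂x = +0.002571
Back-substitute: b = ∂h/∂y = +0.002000.
Head at (-55, 60) = 408.74 + (+0.002571)·(-205) + (+0.002000)·(-30) = 408.15 m.
That is lower than the 408.61 m at W2, so the point is downgradient.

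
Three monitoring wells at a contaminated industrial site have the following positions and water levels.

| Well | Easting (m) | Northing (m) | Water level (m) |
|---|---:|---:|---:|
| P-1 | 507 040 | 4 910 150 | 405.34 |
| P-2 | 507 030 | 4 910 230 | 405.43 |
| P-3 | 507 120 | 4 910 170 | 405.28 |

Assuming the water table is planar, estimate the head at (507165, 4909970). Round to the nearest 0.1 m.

405.0 m

Differences from P-1: to P-2 (Δx, Δy, Δh) = (-10, 80, +0.09); to P-3 = (80, 20, -0.06).
Solve a·Δx + b·Δy = Δh: det = (-10)·20 − 80·80 = -6600.
∂h/∂x = [(+0.09)·20 − (-0.06)·80] / -6600 = -0.001000
∂h/∂y = [(-10)·(-0.06) − 80·(+0.09)] / -6600 = +0.001000
h(507165, 4909970) = 405.34 + (-0.001000)·(125) + (+0.001000)·(-180) = 405.34 -0.125 -0.180 = 405.035 m.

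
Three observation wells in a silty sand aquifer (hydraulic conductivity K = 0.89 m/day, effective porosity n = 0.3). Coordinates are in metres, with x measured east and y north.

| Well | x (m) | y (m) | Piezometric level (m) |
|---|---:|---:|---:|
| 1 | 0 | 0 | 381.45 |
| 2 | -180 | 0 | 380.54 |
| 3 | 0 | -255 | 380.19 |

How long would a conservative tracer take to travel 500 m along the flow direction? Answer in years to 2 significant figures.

∂h/∂x = (380.54 − 381.45) / (-180 − 0) = +0.005056
∂h/∂y = (380.19 − 381.45) / (-255 − 0) = +0.004941
|∇h| = √(0.005056² + 0.004941²) = 0.007069
Seepage velocity v = K·i/n = 0.89 × 0.007069 / 0.3 = 0.02097 m/day.
t = 500 / 0.02097 = 2.384e+04 days = 65.3 years.

65 years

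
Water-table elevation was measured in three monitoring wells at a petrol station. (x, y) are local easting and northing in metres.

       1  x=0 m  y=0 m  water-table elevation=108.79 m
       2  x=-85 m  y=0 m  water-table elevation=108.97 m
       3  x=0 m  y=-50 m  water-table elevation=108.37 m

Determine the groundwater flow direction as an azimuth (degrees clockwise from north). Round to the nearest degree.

166°

∂h/∂x = (108.97 − 108.79) / (-85 − 0) = -0.002118
∂h/∂y = (108.37 − 108.79) / (-50 − 0) = +0.008400
Flow direction (−∇h) has components (+0.002118 E, -0.008400 N).
Azimuth = atan2(E, N) = atan2(+0.002118, -0.008400) = 165.9° ≈ 166°.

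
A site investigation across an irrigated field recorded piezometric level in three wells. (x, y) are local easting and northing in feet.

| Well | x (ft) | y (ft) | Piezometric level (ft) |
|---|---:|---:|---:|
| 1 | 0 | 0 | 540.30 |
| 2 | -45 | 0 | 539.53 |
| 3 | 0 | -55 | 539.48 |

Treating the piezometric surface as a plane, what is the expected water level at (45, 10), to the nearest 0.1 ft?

541.2 ft

∂h/∂x = (539.53 − 540.30) / (-45 − 0) = +0.01711
∂h/∂y = (539.48 − 540.30) / (-55 − 0) = +0.01491
h(45, 10) = 540.30 + (+0.01711)·(45) + (+0.01491)·(10) = 540.30 +0.770 +0.149 = 541.219 ft.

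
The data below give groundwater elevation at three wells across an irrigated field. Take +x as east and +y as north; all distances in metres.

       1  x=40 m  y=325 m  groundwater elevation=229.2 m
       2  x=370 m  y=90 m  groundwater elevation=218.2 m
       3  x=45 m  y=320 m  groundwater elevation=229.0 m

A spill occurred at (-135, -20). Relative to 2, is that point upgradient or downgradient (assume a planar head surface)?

Differences from 1: to 2 (Δx, Δy, Δh) = (330, -235, -11.0); to 3 = (5, -5, -0.2).
Determinant of the coordinate differences = 330·(-5) − 5·(-235) = -475.
∂h/∂x = [(-11.0)·(-5) − (-0.2)·(-235)] / -475 = -0.01684
∂h/∂y = [330·(-0.2) − 5·(-11.0)] / -475 = +0.02316
Head at (-135, -20) = 229.2 + (-0.01684)·(-175) + (+0.02316)·(-345) = 224.16 m.
That is higher than the 218.2 m at 2, so the point is upgradient.

upgradient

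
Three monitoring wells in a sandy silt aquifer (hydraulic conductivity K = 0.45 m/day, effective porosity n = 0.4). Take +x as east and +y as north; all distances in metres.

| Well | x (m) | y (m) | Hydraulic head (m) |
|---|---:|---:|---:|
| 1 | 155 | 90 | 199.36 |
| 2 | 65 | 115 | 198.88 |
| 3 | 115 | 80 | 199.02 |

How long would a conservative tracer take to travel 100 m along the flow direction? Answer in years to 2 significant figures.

26 years

Three-point gradient (reference 1): Δ to 2 = (-90, 25, -0.48), Δ to 3 = (-40, -10, -0.34).
∂h/∂x = +0.007000, ∂h/∂y = +0.006000 (det = 1900).
|∇h| = √(0.007000² + 0.006000²) = 0.00922
Seepage velocity v = K·i/n = 0.45 × 0.00922 / 0.4 = 0.01037 m/day.
t = 100 / 0.01037 = 9643 days = 26.4 years.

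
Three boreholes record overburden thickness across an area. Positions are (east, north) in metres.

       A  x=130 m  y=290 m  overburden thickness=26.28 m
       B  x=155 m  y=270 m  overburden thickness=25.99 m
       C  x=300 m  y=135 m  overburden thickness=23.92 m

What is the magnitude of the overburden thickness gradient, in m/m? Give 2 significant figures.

0.021 m/m

With d = a·x + b·y + c and A as origin, the differences give:
  25·a + (-20)·b = -0.29
  170·a + (-155)·b = -2.36
Eliminate b (×(-155) and ×(-20), subtract): -475·a = -2.250 → a = ∂d/∂x = +0.004737
Back-substitute: b = ∂d/∂y = +0.02042.
|∇f| = √(0.004737² + 0.02042²) = 0.02096 m/m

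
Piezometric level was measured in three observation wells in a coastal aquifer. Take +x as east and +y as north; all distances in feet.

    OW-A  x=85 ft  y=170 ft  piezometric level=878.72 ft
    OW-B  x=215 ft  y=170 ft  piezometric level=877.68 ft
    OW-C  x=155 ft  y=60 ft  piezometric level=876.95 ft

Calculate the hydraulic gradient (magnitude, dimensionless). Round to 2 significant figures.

Differences from OW-A: to OW-B (Δx, Δy, Δh) = (130, 0, -1.04); to OW-C = (70, -110, -1.77).
Determinant of the coordinate differences = 130·(-110) − 70·0 = -14300.
∂h/∂x = [(-1.04)·(-110) − (-1.77)·0] / -14300 = -0.008000
∂h/∂y = [130·(-1.77) − 70·(-1.04)] / -14300 = +0.01100
|∇h| = √(-0.008000² + 0.01100²) = 0.0136

0.014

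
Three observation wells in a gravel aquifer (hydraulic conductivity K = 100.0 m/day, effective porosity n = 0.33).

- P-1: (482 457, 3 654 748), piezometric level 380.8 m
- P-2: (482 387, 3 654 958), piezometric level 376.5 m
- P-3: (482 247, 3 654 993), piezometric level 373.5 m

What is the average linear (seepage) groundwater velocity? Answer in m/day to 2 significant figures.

With h = a·x + b·y + c and P-1 as origin, the differences give:
  (-70)·a + 210·b = -4.3
  (-210)·a + 245·b = -7.3
Eliminate b (×245 and ×210, subtract): 26950·a = 479.50 → a = ∂h/∂x = +0.01779
Back-substitute: b = ∂h/∂y = -0.01455.
|∇h| = √(0.01779² + -0.01455²) = 0.02298
Seepage velocity v = K·i/n = 100.0 × 0.02298 / 0.33 = 6.964 m/day.

7.0 m/day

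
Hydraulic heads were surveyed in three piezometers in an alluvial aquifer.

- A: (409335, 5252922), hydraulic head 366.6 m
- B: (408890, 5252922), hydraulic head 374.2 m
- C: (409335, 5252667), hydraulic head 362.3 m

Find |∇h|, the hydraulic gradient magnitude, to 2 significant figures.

0.024

∂h/∂x = (374.2 − 366.6) / (408890 − 409335) = -0.01708
∂h/∂y = (362.3 − 366.6) / (5252667 − 5252922) = +0.01686
|∇h| = √(-0.01708² + 0.01686²) = 0.024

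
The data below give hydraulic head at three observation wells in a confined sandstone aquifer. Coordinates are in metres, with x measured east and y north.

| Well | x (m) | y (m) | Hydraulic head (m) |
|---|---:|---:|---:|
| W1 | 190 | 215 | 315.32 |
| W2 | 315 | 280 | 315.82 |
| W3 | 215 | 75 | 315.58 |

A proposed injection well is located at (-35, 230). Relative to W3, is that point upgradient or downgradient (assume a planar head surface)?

downgradient

Differences from W1: to W2 (Δx, Δy, Δh) = (125, 65, +0.50); to W3 = (25, -140, +0.26).
Determinant of the coordinate differences = 125·(-140) − 25·65 = -19125.
∂h/∂x = [(+0.50)·(-140) − (+0.26)·65] / -19125 = +0.004544
∂h/∂y = [125·(+0.26) − 25·(+0.50)] / -19125 = -0.001046
Head at (-35, 230) = 315.32 + (+0.004544)·(-225) + (-0.001046)·(15) = 314.28 m.
That is lower than the 315.58 m at W3, so the point is downgradient.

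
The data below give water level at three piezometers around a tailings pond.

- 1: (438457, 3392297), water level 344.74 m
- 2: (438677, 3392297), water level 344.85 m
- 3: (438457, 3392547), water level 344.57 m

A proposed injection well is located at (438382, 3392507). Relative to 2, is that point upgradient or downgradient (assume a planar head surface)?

∂h/∂x = (344.85 − 344.74) / (438677 − 438457) = +0.0005000
∂h/∂y = (344.57 − 344.74) / (3392547 − 3392297) = -0.0006800
Head at (438382, 3392507) = 344.74 + (+0.0005000)·(-75) + (-0.0006800)·(210) = 344.56 m.
That is lower than the 344.85 m at 2, so the point is downgradient.

downgradient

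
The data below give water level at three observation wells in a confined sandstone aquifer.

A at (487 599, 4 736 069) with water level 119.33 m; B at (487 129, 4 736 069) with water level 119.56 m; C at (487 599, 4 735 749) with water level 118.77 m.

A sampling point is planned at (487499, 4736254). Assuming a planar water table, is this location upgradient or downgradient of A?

upgradient

∂h/∂x = (119.56 − 119.33) / (487129 − 487599) = -0.0004894
∂h/∂y = (118.77 − 119.33) / (4735749 − 4736069) = +0.001750
Head at (487499, 4736254) = 119.33 + (-0.0004894)·(-100) + (+0.001750)·(185) = 119.70 m.
That is higher than the 119.33 m at A, so the point is upgradient.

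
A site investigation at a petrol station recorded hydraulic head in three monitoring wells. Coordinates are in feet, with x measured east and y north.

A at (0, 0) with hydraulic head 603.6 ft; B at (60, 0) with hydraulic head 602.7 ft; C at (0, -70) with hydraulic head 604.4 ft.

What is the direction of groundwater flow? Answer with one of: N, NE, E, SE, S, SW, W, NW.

∂h/∂x = (602.7 − 603.6) / (60 − 0) = -0.01500
∂h/∂y = (604.4 − 603.6) / (-70 − 0) = -0.01143
Flow = −∇h = (+0.01500 east, +0.01143 north), which points northeast.

NE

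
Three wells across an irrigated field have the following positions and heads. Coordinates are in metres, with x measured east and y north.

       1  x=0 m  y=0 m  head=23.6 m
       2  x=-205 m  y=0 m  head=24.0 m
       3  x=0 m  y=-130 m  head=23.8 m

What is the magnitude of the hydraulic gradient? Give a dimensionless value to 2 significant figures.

0.0025

∂h/∂x = (24.0 − 23.6) / (-205 − 0) = -0.001951
∂h/∂y = (23.8 − 23.6) / (-130 − 0) = -0.001538
|∇h| = √(-0.001951² + -0.001538²) = 0.002484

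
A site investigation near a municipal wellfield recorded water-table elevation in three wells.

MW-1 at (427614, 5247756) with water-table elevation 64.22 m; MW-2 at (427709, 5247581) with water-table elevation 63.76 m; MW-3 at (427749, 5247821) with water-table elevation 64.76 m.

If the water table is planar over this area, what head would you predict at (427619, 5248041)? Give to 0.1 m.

With h = a·x + b·y + c and MW-1 as origin, the differences give:
  95·a + (-175)·b = -0.46
  135·a + 65·b = +0.54
Eliminate b (×65 and ×(-175), subtract): 29800·a = 64.600 → a = ∂h/∂x = +0.002168
Back-substitute: b = ∂h/∂y = +0.003805.
h(427619, 5248041) = 64.22 + (+0.002168)·(5) + (+0.003805)·(285) = 64.22 +0.011 +1.085 = 65.315 m.

65.3 m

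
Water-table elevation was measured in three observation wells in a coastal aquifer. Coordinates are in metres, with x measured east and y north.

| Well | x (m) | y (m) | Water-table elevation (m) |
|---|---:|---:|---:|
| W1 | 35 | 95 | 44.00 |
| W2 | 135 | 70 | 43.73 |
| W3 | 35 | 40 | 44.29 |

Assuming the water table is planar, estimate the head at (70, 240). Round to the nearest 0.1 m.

43.1 m

Taking W1 as reference: W2−W1 = (100, -25, -0.27); W3−W1 = (0, -55, +0.29).
Solve a·Δx + b·Δy = Δh: det = 100·(-55) − 0·(-25) = -5500.
∂h/∂x = [(-0.27)·(-55) − (+0.29)·(-25)] / -5500 = -0.004018
∂h/∂y = [100·(+0.29) − 0·(-0.27)] / -5500 = -0.005273
h(70, 240) = 44.00 + (-0.004018)·(35) + (-0.005273)·(145) = 44.00 -0.141 -0.765 = 43.095 m.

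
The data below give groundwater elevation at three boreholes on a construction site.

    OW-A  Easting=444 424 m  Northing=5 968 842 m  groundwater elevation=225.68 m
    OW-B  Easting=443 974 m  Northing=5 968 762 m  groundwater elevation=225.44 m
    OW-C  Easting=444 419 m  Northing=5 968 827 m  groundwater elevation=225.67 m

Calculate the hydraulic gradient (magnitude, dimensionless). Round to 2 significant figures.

Differences from OW-A: to OW-B (Δx, Δy, Δh) = (-450, -80, -0.24); to OW-C = (-5, -15, -0.01).
Solve a·Δx + b·Δy = Δh: det = (-450)·(-15) − (-5)·(-80) = 6350.
∂h/∂x = [(-0.24)·(-15) − (-0.01)·(-80)] / 6350 = +0.0004409
∂h/∂y = [(-450)·(-0.01) − (-5)·(-0.24)] / 6350 = +0.0005197
|∇h| = √(0.0004409² + 0.0005197²) = 0.0006815

0.00068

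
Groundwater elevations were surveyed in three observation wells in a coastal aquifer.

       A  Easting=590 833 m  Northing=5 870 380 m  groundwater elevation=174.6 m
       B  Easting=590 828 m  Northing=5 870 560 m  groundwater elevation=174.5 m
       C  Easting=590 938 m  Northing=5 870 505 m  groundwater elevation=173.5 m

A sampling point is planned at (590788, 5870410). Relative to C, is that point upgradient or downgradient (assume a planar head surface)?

Three-point gradient (reference A): Δ to B = (-5, 180, -0.1), Δ to C = (105, 125, -1.1).
∂h/∂x = -0.009501, ∂h/∂y = -0.0008195 (det = -19525).
Head at (590788, 5870410) = 174.6 + (-0.009501)·(-45) + (-0.0008195)·(30) = 175.00 m.
That is higher than the 173.5 m at C, so the point is upgradient.

upgradient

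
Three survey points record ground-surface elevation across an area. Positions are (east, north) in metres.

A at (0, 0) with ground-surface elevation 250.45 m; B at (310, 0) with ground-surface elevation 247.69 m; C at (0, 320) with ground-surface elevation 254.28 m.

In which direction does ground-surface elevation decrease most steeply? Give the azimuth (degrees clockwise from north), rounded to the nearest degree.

143°

∂z/∂x = (247.69 − 250.45) / (310 − 0) = -0.008903
∂z/∂y = (254.28 − 250.45) / (320 − 0) = +0.01197
Steepest decrease is along −∇f: components (+0.008903 E, -0.01197 N).
Azimuth = atan2(+0.008903, -0.01197) = 143.4° ≈ 143°.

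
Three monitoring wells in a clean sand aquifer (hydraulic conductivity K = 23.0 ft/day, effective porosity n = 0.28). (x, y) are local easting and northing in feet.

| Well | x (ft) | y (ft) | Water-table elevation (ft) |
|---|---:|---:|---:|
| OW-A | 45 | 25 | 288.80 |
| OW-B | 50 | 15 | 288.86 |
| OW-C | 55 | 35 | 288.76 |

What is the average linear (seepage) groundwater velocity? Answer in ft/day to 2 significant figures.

Taking OW-A as reference: OW-B−OW-A = (5, -10, +0.06); OW-C−OW-A = (10, 10, -0.04).
Determinant of the coordinate differences = 5·10 − 10·(-10) = 150.
∂h/∂x = [(+0.06)·10 − (-0.04)·(-10)] / 150 = +0.001333
∂h/∂y = [5·(-0.04) − 10·(+0.06)] / 150 = -0.005333
|∇h| = √(0.001333² + -0.005333²) = 0.005497
Seepage velocity v = K·i/n = 23.0 × 0.005497 / 0.28 = 0.4515 ft/day.

0.45 ft/day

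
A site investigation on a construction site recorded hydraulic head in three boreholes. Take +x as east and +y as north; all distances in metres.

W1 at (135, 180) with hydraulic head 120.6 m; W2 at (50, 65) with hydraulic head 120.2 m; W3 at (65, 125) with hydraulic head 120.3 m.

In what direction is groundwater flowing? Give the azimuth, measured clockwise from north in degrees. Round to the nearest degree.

259°

With h = a·x + b·y + c and W1 as origin, the differences give:
  (-85)·a + (-115)·b = -0.4
  (-70)·a + (-55)·b = -0.3
Eliminate b (×(-55) and ×(-115), subtract): -3375·a = -12.50 → a = ∂h/∂x = +0.003704
Back-substitute: b = ∂h/∂y = +0.0007407.
Flow direction (−∇h) has components (-0.003704 E, -0.0007407 N).
Azimuth = atan2(E, N) = atan2(-0.003704, -0.0007407) = 258.7° ≈ 259°.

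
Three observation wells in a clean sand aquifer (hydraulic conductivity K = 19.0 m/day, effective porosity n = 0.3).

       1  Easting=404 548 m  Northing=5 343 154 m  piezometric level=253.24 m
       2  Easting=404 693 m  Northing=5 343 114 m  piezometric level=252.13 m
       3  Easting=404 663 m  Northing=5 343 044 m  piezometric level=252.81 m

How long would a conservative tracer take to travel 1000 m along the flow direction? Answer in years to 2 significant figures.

Three-point gradient (reference 1): Δ to 2 = (145, -40, -1.11), Δ to 3 = (115, -110, -0.43).
∂h/∂x = -0.009242, ∂h/∂y = -0.005753 (det = -11350).
|∇h| = √(-0.009242² + -0.005753²) = 0.01089
Seepage velocity v = K·i/n = 19.0 × 0.01089 / 0.3 = 0.6897 m/day.
t = 1000 / 0.6897 = 1450 days = 3.97 years.

4.0 years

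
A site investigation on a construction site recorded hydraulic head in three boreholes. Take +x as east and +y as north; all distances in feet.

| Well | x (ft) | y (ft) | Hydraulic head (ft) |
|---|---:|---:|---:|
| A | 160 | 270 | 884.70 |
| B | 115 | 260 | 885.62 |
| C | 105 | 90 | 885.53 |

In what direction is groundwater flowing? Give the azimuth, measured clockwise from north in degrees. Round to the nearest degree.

Taking A as reference: B−A = (-45, -10, +0.92); C−A = (-55, -180, +0.83).
Solve a·Δx + b·Δy = Δh: det = (-45)·(-180) − (-55)·(-10) = 7550.
∂h/∂x = [(+0.92)·(-180) − (+0.83)·(-10)] / 7550 = -0.02083
∂h/∂y = [(-45)·(+0.83) − (-55)·(+0.92)] / 7550 = +0.001755
Flow direction (−∇h) has components (+0.02083 E, -0.001755 N).
Azimuth = atan2(E, N) = atan2(+0.02083, -0.001755) = 94.8° ≈ 095°.

095°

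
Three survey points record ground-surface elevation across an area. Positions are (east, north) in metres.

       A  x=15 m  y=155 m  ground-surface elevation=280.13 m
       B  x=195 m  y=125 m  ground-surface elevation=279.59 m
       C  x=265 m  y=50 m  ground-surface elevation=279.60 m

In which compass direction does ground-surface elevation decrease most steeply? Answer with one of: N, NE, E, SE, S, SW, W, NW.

NE

Differences from A: to B (Δx, Δy, Δh) = (180, -30, -0.54); to C = (250, -105, -0.53).
Determinant of the coordinate differences = 180·(-105) − 250·(-30) = -11400.
∂z/∂x = [(-0.54)·(-105) − (-0.53)·(-30)] / -11400 = -0.003579
∂z/∂y = [180·(-0.53) − 250·(-0.54)] / -11400 = -0.003474
Steepest decrease is along −∇f = (+0.003579 E, +0.003474 N) → northeast.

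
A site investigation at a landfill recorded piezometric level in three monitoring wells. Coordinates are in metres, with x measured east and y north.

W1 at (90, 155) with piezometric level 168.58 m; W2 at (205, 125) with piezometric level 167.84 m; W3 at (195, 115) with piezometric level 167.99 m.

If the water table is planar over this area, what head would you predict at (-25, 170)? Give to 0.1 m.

With h = a·x + b·y + c and W1 as origin, the differences give:
  115·a + (-30)·b = -0.74
  105·a + (-40)·b = -0.59
Eliminate b (×(-40) and ×(-30), subtract): -1450·a = 11.900 → a = ∂h/∂x = -0.008207
Back-substitute: b = ∂h/∂y = -0.006793.
h(-25, 170) = 168.58 + (-0.008207)·(-115) + (-0.006793)·(15) = 168.58 +0.944 -0.102 = 169.422 m.

169.4 m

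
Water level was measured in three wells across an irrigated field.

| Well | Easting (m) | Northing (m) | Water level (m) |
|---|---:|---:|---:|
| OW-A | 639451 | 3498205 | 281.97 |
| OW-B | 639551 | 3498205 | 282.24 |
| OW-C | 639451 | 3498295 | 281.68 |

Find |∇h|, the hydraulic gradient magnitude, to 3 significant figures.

∂h/∂x = (282.24 − 281.97) / (639551 − 639451) = +0.002700
∂h/∂y = (281.68 − 281.97) / (3498295 − 3498205) = -0.003222
|∇h| = √(0.002700² + -0.003222²) = 0.004204

0.00420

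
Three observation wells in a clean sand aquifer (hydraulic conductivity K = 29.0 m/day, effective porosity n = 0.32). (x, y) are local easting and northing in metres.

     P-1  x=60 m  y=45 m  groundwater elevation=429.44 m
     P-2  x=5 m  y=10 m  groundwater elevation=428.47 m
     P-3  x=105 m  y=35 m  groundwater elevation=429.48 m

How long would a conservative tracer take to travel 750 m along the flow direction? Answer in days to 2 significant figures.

With h = a·x + b·y + c and P-1 as origin, the differences give:
  (-55)·a + (-35)·b = -0.97
  45·a + (-10)·b = +0.04
Eliminate b (×(-10) and ×(-35), subtract): 2125·a = 11.100 → a = ∂h/∂x = +0.005224
Back-substitute: b = ∂h/∂y = +0.01951.
|∇h| = √(0.005224² + 0.01951²) = 0.0202
Seepage velocity v = K·i/n = 29.0 × 0.0202 / 0.32 = 1.831 m/day.
t = 750 / 1.831 = 409.6 days.

410 days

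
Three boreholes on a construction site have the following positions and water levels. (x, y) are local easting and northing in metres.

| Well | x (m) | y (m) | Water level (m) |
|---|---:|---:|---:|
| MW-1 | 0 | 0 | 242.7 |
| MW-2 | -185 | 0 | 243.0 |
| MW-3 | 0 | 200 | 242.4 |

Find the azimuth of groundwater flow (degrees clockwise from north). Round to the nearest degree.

047°

∂h/∂x = (243.0 − 242.7) / (-185 − 0) = -0.001622
∂h/∂y = (242.4 − 242.7) / (200 − 0) = -0.001500
Flow direction (−∇h) has components (+0.001622 E, +0.001500 N).
Azimuth = atan2(E, N) = atan2(+0.001622, +0.001500) = 47.2° ≈ 047°.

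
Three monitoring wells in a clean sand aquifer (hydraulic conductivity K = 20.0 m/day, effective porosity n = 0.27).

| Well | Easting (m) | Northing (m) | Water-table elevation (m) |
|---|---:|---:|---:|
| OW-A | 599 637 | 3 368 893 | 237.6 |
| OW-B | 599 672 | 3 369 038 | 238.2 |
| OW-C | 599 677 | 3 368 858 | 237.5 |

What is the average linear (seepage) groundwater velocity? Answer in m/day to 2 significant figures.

Differences from OW-A: to OW-B (Δx, Δy, Δh) = (35, 145, +0.6); to OW-C = (40, -35, -0.1).
Determinant of the coordinate differences = 35·(-35) − 40·145 = -7025.
∂h/∂x = [(+0.6)·(-35) − (-0.1)·145] / -7025 = +0.0009253
∂h/∂y = [35·(-0.1) − 40·(+0.6)] / -7025 = +0.003915
|∇h| = √(0.0009253² + 0.003915²) = 0.004023
Seepage velocity v = K·i/n = 20.0 × 0.004023 / 0.27 = 0.298 m/day.

0.30 m/day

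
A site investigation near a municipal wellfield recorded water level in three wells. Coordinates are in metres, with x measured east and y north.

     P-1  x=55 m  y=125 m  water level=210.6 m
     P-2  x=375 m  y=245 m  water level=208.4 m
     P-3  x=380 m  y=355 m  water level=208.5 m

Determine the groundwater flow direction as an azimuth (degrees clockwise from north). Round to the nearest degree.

100°

With h = a·x + b·y + c and P-1 as origin, the differences give:
  320·a + 120·b = -2.2
  325·a + 230·b = -2.1
Eliminate b (×230 and ×120, subtract): 34600·a = -254.00 → a = ∂h/∂x = -0.007341
Back-substitute: b = ∂h/∂y = +0.001243.
Flow direction (−∇h) has components (+0.007341 E, -0.001243 N).
Azimuth = atan2(E, N) = atan2(+0.007341, -0.001243) = 99.6° ≈ 100°.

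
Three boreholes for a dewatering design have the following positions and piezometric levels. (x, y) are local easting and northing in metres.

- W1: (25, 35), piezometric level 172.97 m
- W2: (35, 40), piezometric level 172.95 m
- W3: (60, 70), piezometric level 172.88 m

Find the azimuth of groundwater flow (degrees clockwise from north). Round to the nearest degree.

With h = a·x + b·y + c and W1 as origin, the differences give:
  10·a + 5·b = -0.02
  35·a + 35·b = -0.09
Eliminate b (×35 and ×5, subtract): 175·a = -0.250 → a = ∂h/∂x = -0.001429
Back-substitute: b = ∂h/∂y = -0.001143.
Flow direction (−∇h) has components (+0.001429 E, +0.001143 N).
Azimuth = atan2(E, N) = atan2(+0.001429, +0.001143) = 51.3° ≈ 051°.

051°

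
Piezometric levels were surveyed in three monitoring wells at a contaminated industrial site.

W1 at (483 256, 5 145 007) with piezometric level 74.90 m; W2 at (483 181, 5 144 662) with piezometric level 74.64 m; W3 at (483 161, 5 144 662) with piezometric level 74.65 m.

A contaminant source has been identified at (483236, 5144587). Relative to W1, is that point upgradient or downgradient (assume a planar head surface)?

Differences from W1: to W2 (Δx, Δy, Δh) = (-75, -345, -0.26); to W3 = (-95, -345, -0.25).
Solve a·Δx + b·Δy = Δh: det = (-75)·(-345) − (-95)·(-345) = -6900.
∂h/∂x = [(-0.26)·(-345) − (-0.25)·(-345)] / -6900 = -0.0005000
∂h/∂y = [(-75)·(-0.25) − (-95)·(-0.26)] / -6900 = +0.0008623
Head at (483236, 5144587) = 74.90 + (-0.0005000)·(-20) + (+0.0008623)·(-420) = 74.55 m.
That is lower than the 74.90 m at W1, so the point is downgradient.

downgradient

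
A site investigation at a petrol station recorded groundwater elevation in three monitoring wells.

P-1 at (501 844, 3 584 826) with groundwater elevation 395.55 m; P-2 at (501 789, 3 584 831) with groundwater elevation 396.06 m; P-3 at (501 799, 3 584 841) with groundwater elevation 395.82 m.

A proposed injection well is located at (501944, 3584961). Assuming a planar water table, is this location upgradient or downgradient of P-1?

downgradient

With h = a·x + b·y + c and P-1 as origin, the differences give:
  (-55)·a + 5·b = +0.51
  (-45)·a + 15·b = +0.27
Eliminate b (×15 and ×5, subtract): -600·a = 6.300 → a = ∂h/∂x = -0.01050
Back-substitute: b = ∂h/∂y = -0.01350.
Head at (501944, 3584961) = 395.55 + (-0.01050)·(100) + (-0.01350)·(135) = 392.68 m.
That is lower than the 395.55 m at P-1, so the point is downgradient.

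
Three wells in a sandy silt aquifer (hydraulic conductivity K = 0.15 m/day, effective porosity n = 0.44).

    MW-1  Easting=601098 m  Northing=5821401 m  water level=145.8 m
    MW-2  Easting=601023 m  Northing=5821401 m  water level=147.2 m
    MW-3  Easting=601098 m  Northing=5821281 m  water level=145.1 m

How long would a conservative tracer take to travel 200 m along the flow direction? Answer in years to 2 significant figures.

∂h/∂x = (147.2 − 145.8) / (601023 − 601098) = -0.01867
∂h/∂y = (145.1 − 145.8) / (5821281 − 5821401) = +0.005833
|∇h| = √(-0.01867² + 0.005833²) = 0.01956
Seepage velocity v = K·i/n = 0.15 × 0.01956 / 0.44 = 0.006668 m/day.
t = 200 / 0.006668 = 2.999e+04 days = 82.1 years.

82 years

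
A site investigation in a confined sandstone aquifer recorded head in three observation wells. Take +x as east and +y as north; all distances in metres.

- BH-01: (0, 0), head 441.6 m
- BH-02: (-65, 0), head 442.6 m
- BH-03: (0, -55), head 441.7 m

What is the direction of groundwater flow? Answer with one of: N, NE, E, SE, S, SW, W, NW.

E

∂h/∂x = (442.6 − 441.6) / (-65 − 0) = -0.01538
∂h/∂y = (441.7 − 441.6) / (-55 − 0) = -0.001818
Flow = −∇h = (+0.01538 east, +0.001818 north), which points east.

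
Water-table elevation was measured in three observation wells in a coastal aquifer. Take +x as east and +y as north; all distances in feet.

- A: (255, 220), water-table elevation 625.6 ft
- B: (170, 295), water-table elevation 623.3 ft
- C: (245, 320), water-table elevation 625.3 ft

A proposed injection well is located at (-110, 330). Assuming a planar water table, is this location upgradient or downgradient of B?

downgradient

Taking A as reference: B−A = (-85, 75, -2.3); C−A = (-10, 100, -0.3).
Determinant of the coordinate differences = (-85)·100 − (-10)·75 = -7750.
∂h/∂x = [(-2.3)·100 − (-0.3)·75] / -7750 = +0.02677
∂h/∂y = [(-85)·(-0.3) − (-10)·(-2.3)] / -7750 = -0.0003226
Head at (-110, 330) = 625.6 + (+0.02677)·(-365) + (-0.0003226)·(110) = 615.79 ft.
That is lower than the 623.3 ft at B, so the point is downgradient.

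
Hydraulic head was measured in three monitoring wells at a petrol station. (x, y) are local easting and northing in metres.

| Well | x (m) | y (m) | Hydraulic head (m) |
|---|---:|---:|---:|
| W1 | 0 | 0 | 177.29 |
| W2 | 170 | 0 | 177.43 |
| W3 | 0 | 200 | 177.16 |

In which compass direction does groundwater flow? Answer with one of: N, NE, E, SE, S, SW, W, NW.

∂h/∂x = (177.43 − 177.29) / (170 − 0) = +0.0008235
∂h/∂y = (177.16 − 177.29) / (200 − 0) = -0.0006500
Flow = −∇h = (-0.0008235 east, +0.0006500 north), which points northwest.

NW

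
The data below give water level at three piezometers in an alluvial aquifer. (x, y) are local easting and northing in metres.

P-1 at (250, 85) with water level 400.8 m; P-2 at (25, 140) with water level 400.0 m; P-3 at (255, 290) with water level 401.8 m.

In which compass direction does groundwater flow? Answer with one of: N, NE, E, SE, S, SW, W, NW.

SW

Three-point gradient (reference P-1): Δ to P-2 = (-225, 55, -0.8), Δ to P-3 = (5, 205, +1.0).
∂h/∂x = +0.004720, ∂h/∂y = +0.004763 (det = -46400).
Flow = −∇h = (-0.004720 east, -0.004763 north), which points southwest.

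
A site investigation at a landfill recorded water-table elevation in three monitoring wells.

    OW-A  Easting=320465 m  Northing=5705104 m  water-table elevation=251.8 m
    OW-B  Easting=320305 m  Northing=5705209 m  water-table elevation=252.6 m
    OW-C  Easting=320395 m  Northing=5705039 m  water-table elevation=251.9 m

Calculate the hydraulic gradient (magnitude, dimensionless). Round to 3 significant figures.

0.00418

Taking OW-A as reference: OW-B−OW-A = (-160, 105, +0.8); OW-C−OW-A = (-70, -65, +0.1).
Solve a·Δx + b·Δy = Δh: det = (-160)·(-65) − (-70)·105 = 17750.
∂h/∂x = [(+0.8)·(-65) − (+0.1)·105] / 17750 = -0.003521
∂h/∂y = [(-160)·(+0.1) − (-70)·(+0.8)] / 17750 = +0.002254
|∇h| = √(-0.003521² + 0.002254²) = 0.004181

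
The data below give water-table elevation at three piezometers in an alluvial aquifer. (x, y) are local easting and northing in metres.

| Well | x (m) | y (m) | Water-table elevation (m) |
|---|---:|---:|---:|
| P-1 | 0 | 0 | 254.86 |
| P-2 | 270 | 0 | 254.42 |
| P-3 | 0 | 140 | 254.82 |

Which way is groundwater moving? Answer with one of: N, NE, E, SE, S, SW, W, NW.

∂h/∂x = (254.42 − 254.86) / (270 − 0) = -0.001630
∂h/∂y = (254.82 − 254.86) / (140 − 0) = -0.0002857
Flow = −∇h = (+0.001630 east, +0.0002857 north), which points east.

E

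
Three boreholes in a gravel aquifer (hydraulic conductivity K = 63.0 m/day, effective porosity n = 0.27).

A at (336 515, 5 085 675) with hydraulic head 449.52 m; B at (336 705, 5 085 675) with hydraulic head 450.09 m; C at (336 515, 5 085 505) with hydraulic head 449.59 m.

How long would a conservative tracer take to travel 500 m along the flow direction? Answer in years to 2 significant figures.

1.9 years

∂h/∂x = (450.09 − 449.52) / (336705 − 336515) = +0.003000
∂h/∂y = (449.59 − 449.52) / (5085505 − 5085675) = -0.0004118
|∇h| = √(0.003000² + -0.0004118²) = 0.003028
Seepage velocity v = K·i/n = 63.0 × 0.003028 / 0.27 = 0.7065 m/day.
t = 500 / 0.7065 = 707.7 days = 1.94 years.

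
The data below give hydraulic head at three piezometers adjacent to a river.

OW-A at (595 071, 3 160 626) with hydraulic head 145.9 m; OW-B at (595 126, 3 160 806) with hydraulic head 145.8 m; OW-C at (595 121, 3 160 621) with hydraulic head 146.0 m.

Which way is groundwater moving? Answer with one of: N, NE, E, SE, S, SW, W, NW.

NW

Three-point gradient (reference OW-A): Δ to OW-B = (55, 180, -0.1), Δ to OW-C = (50, -5, +0.1).
∂h/∂x = +0.001887, ∂h/∂y = -0.001132 (det = -9275).
Flow = −∇h = (-0.001887 east, +0.001132 north), which points northwest.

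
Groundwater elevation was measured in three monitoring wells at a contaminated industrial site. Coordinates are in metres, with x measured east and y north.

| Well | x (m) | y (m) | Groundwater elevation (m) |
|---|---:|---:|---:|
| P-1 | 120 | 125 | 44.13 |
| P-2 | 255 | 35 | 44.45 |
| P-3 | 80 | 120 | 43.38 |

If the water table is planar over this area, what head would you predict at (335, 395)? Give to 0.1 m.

53.2 m

Taking P-1 as reference: P-2−P-1 = (135, -90, +0.32); P-3−P-1 = (-40, -5, -0.75).
Solve a·Δx + b·Δy = Δh: det = 135·(-5) − (-40)·(-90) = -4275.
∂h/∂x = [(+0.32)·(-5) − (-0.75)·(-90)] / -4275 = +0.01616
∂h/∂y = [135·(-0.75) − (-40)·(+0.32)] / -4275 = +0.02069
h(335, 395) = 44.13 + (+0.01616)·(215) + (+0.02069)·(270) = 44.13 +3.475 +5.586 = 53.192 m.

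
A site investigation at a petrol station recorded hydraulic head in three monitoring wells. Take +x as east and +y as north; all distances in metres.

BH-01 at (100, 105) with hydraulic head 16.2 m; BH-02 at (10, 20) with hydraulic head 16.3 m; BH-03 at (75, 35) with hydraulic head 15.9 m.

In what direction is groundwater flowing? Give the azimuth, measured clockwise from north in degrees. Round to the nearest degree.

132°

Three-point gradient (reference BH-01): Δ to BH-02 = (-90, -85, +0.1), Δ to BH-03 = (-25, -70, -0.3).
∂h/∂x = -0.007784, ∂h/∂y = +0.007066 (det = 4175).
Flow direction (−∇h) has components (+0.007784 E, -0.007066 N).
Azimuth = atan2(E, N) = atan2(+0.007784, -0.007066) = 132.2° ≈ 132°.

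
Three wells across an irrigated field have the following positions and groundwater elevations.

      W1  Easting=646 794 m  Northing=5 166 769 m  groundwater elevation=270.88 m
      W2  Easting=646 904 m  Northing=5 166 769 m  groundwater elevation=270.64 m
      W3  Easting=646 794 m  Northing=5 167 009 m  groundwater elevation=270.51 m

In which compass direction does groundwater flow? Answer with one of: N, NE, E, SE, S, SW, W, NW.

NE

∂h/∂x = (270.64 − 270.88) / (646904 − 646794) = -0.002182
∂h/∂y = (270.51 − 270.88) / (5167009 − 5166769) = -0.001542
Flow = −∇h = (+0.002182 east, +0.001542 north), which points northeast.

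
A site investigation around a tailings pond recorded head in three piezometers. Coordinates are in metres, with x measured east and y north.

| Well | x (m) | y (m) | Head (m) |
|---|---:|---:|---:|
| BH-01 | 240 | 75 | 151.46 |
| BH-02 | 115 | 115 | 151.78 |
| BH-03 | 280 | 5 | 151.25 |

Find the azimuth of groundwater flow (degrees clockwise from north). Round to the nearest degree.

Differences from BH-01: to BH-02 (Δx, Δy, Δh) = (-125, 40, +0.32); to BH-03 = (40, -70, -0.21).
Solve a·Δx + b·Δy = Δh: det = (-125)·(-70) − 40·40 = 7150.
∂h/∂x = [(+0.32)·(-70) − (-0.21)·40] / 7150 = -0.001958
∂h/∂y = [(-125)·(-0.21) − 40·(+0.32)] / 7150 = +0.001881
Flow direction (−∇h) has components (+0.001958 E, -0.001881 N).
Azimuth = atan2(E, N) = atan2(+0.001958, -0.001881) = 133.9° ≈ 134°.

134°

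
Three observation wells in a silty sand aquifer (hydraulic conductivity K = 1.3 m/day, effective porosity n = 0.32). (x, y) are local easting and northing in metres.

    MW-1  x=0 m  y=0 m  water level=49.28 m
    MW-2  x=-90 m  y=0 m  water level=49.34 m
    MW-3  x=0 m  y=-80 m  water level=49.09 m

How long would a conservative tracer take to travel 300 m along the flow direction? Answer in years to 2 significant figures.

∂h/∂x = (49.34 − 49.28) / (-90 − 0) = -0.0006667
∂h/∂y = (49.09 − 49.28) / (-80 − 0) = +0.002375
|∇h| = √(-0.0006667² + 0.002375²) = 0.002467
Seepage velocity v = K·i/n = 1.3 × 0.002467 / 0.32 = 0.01002 m/day.
t = 300 / 0.01002 = 2.994e+04 days = 82 years.

82 years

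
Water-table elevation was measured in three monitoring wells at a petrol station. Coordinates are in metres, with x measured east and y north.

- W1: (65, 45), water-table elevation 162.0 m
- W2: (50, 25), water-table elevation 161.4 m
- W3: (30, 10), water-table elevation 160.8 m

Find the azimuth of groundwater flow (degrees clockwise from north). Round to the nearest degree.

225°

With h = a·x + b·y + c and W1 as origin, the differences give:
  (-15)·a + (-20)·b = -0.6
  (-35)·a + (-35)·b = -1.2
Eliminate b (×(-35) and ×(-20), subtract): -175·a = -3.00 → a = ∂h/∂x = +0.01714
Back-substitute: b = ∂h/∂y = +0.01714.
Flow direction (−∇h) has components (-0.01714 E, -0.01714 N).
Azimuth = atan2(E, N) = atan2(-0.01714, -0.01714) = 225.0° ≈ 225°.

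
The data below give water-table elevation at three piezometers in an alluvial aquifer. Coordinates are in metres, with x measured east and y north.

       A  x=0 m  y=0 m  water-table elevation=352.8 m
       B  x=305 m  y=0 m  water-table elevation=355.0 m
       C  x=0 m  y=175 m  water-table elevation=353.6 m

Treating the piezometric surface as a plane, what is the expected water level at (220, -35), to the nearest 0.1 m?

354.2 m

∂h/∂x = (355.0 − 352.8) / (305 − 0) = +0.007213
∂h/∂y = (353.6 − 352.8) / (175 − 0) = +0.004571
h(220, -35) = 352.8 + (+0.007213)·(220) + (+0.004571)·(-35) = 352.8 +1.587 -0.160 = 354.227 m.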